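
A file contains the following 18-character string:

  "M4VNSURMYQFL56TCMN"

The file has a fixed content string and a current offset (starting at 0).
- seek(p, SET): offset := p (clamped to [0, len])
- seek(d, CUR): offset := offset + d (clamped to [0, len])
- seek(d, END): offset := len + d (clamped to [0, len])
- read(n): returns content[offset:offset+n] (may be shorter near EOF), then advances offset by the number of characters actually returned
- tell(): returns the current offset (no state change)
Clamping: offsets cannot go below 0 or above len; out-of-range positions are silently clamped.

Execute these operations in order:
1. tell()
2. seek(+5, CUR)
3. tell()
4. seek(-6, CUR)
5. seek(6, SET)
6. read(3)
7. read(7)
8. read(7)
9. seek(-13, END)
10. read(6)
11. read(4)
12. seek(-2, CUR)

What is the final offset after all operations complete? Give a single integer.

Answer: 13

Derivation:
After 1 (tell()): offset=0
After 2 (seek(+5, CUR)): offset=5
After 3 (tell()): offset=5
After 4 (seek(-6, CUR)): offset=0
After 5 (seek(6, SET)): offset=6
After 6 (read(3)): returned 'RMY', offset=9
After 7 (read(7)): returned 'QFL56TC', offset=16
After 8 (read(7)): returned 'MN', offset=18
After 9 (seek(-13, END)): offset=5
After 10 (read(6)): returned 'URMYQF', offset=11
After 11 (read(4)): returned 'L56T', offset=15
After 12 (seek(-2, CUR)): offset=13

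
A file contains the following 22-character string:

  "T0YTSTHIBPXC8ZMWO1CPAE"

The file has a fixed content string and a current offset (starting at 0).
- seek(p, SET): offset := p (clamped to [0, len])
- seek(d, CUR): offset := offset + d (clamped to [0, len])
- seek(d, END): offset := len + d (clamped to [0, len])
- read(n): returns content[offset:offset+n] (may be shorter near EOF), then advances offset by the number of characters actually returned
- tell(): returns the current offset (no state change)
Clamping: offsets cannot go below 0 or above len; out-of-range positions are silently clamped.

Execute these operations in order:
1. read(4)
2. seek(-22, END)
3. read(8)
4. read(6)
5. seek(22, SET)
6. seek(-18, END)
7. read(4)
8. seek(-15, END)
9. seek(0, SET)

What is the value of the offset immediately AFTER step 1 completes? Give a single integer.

Answer: 4

Derivation:
After 1 (read(4)): returned 'T0YT', offset=4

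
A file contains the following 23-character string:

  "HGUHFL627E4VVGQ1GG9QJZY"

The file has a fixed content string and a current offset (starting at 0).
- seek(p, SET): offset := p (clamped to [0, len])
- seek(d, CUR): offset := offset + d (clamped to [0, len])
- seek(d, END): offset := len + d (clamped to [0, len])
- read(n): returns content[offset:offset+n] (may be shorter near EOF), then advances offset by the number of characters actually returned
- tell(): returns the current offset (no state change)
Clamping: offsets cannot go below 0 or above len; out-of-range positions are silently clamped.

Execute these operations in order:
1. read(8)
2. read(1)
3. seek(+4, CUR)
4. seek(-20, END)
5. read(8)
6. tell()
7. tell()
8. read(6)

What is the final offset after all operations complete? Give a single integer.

Answer: 17

Derivation:
After 1 (read(8)): returned 'HGUHFL62', offset=8
After 2 (read(1)): returned '7', offset=9
After 3 (seek(+4, CUR)): offset=13
After 4 (seek(-20, END)): offset=3
After 5 (read(8)): returned 'HFL627E4', offset=11
After 6 (tell()): offset=11
After 7 (tell()): offset=11
After 8 (read(6)): returned 'VVGQ1G', offset=17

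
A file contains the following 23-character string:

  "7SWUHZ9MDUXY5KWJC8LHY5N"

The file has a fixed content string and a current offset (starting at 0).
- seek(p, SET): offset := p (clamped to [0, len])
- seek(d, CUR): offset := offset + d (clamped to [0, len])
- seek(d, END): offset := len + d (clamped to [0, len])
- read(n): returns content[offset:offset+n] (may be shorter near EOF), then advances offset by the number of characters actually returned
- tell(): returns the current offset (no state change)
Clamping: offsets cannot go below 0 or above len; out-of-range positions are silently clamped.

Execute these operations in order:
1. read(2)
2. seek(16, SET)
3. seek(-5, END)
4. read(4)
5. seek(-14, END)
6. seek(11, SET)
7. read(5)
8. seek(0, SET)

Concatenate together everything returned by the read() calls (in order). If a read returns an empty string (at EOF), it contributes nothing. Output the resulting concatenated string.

After 1 (read(2)): returned '7S', offset=2
After 2 (seek(16, SET)): offset=16
After 3 (seek(-5, END)): offset=18
After 4 (read(4)): returned 'LHY5', offset=22
After 5 (seek(-14, END)): offset=9
After 6 (seek(11, SET)): offset=11
After 7 (read(5)): returned 'Y5KWJ', offset=16
After 8 (seek(0, SET)): offset=0

Answer: 7SLHY5Y5KWJ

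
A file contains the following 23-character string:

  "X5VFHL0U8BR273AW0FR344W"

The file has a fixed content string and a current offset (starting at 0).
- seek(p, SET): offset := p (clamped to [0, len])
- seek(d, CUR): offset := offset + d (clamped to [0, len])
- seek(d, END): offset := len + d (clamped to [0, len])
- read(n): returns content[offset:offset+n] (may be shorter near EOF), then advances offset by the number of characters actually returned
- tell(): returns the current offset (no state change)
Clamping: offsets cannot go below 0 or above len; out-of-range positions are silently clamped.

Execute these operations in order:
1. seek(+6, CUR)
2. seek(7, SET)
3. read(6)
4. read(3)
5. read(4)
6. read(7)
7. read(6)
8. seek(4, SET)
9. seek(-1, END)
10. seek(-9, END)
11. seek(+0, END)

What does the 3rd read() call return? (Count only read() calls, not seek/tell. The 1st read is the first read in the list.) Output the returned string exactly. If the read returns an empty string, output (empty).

Answer: 0FR3

Derivation:
After 1 (seek(+6, CUR)): offset=6
After 2 (seek(7, SET)): offset=7
After 3 (read(6)): returned 'U8BR27', offset=13
After 4 (read(3)): returned '3AW', offset=16
After 5 (read(4)): returned '0FR3', offset=20
After 6 (read(7)): returned '44W', offset=23
After 7 (read(6)): returned '', offset=23
After 8 (seek(4, SET)): offset=4
After 9 (seek(-1, END)): offset=22
After 10 (seek(-9, END)): offset=14
After 11 (seek(+0, END)): offset=23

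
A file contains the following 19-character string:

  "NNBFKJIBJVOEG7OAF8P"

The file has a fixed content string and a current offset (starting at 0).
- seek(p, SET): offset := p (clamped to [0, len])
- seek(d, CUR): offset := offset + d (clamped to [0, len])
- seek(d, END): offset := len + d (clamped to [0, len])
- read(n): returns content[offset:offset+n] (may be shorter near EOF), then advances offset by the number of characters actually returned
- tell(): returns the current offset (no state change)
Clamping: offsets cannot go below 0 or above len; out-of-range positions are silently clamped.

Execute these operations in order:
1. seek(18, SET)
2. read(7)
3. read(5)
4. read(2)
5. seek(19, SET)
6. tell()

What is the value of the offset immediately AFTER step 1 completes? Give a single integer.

After 1 (seek(18, SET)): offset=18

Answer: 18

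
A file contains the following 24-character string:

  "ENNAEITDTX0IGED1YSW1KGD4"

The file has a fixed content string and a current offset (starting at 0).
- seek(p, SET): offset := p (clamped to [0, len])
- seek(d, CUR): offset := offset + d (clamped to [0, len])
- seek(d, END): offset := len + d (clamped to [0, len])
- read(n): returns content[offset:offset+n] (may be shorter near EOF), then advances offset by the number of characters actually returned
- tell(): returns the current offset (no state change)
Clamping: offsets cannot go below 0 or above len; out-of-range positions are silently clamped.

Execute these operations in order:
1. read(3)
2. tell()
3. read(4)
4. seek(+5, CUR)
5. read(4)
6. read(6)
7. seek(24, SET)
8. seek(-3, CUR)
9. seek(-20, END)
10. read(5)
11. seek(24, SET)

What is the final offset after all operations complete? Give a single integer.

Answer: 24

Derivation:
After 1 (read(3)): returned 'ENN', offset=3
After 2 (tell()): offset=3
After 3 (read(4)): returned 'AEIT', offset=7
After 4 (seek(+5, CUR)): offset=12
After 5 (read(4)): returned 'GED1', offset=16
After 6 (read(6)): returned 'YSW1KG', offset=22
After 7 (seek(24, SET)): offset=24
After 8 (seek(-3, CUR)): offset=21
After 9 (seek(-20, END)): offset=4
After 10 (read(5)): returned 'EITDT', offset=9
After 11 (seek(24, SET)): offset=24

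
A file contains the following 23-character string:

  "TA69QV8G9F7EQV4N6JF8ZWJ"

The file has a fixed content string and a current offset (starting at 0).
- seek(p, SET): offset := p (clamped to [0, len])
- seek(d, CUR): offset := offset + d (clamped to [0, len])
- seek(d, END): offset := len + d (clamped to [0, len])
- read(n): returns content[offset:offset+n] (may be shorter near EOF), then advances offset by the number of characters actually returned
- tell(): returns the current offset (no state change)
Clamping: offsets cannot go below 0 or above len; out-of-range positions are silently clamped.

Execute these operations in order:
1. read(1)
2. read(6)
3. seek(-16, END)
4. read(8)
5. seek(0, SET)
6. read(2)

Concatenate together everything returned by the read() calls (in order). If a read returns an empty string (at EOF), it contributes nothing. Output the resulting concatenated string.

After 1 (read(1)): returned 'T', offset=1
After 2 (read(6)): returned 'A69QV8', offset=7
After 3 (seek(-16, END)): offset=7
After 4 (read(8)): returned 'G9F7EQV4', offset=15
After 5 (seek(0, SET)): offset=0
After 6 (read(2)): returned 'TA', offset=2

Answer: TA69QV8G9F7EQV4TA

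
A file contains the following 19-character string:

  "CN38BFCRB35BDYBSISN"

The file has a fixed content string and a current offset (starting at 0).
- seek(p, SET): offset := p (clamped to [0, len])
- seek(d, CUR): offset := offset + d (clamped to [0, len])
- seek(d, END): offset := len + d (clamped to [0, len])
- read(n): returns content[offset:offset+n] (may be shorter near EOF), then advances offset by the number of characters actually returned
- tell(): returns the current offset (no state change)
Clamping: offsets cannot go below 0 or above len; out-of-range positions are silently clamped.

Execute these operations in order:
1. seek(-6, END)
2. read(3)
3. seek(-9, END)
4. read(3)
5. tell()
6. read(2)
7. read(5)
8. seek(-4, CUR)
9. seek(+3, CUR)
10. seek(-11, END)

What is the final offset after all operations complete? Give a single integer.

After 1 (seek(-6, END)): offset=13
After 2 (read(3)): returned 'YBS', offset=16
After 3 (seek(-9, END)): offset=10
After 4 (read(3)): returned '5BD', offset=13
After 5 (tell()): offset=13
After 6 (read(2)): returned 'YB', offset=15
After 7 (read(5)): returned 'SISN', offset=19
After 8 (seek(-4, CUR)): offset=15
After 9 (seek(+3, CUR)): offset=18
After 10 (seek(-11, END)): offset=8

Answer: 8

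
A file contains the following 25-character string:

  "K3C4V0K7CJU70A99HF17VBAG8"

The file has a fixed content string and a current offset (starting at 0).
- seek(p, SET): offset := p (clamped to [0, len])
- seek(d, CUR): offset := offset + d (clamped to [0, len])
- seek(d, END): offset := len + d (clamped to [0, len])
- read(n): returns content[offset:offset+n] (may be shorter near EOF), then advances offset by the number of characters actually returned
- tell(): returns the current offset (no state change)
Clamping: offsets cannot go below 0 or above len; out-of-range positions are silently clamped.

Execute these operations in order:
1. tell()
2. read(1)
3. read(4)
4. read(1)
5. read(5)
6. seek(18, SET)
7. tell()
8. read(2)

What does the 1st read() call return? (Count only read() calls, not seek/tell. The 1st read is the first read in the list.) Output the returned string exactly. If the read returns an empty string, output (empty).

Answer: K

Derivation:
After 1 (tell()): offset=0
After 2 (read(1)): returned 'K', offset=1
After 3 (read(4)): returned '3C4V', offset=5
After 4 (read(1)): returned '0', offset=6
After 5 (read(5)): returned 'K7CJU', offset=11
After 6 (seek(18, SET)): offset=18
After 7 (tell()): offset=18
After 8 (read(2)): returned '17', offset=20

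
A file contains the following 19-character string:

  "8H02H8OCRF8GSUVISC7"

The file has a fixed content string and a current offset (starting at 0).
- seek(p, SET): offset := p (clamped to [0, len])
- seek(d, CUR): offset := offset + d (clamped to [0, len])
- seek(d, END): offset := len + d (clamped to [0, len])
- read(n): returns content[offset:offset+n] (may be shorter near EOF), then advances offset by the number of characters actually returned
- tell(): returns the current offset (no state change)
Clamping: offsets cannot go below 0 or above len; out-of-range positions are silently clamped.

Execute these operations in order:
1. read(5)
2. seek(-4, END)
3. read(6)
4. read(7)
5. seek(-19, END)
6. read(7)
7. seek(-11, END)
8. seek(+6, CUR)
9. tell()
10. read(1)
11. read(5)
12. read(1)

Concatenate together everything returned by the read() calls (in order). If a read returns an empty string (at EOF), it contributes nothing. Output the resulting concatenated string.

After 1 (read(5)): returned '8H02H', offset=5
After 2 (seek(-4, END)): offset=15
After 3 (read(6)): returned 'ISC7', offset=19
After 4 (read(7)): returned '', offset=19
After 5 (seek(-19, END)): offset=0
After 6 (read(7)): returned '8H02H8O', offset=7
After 7 (seek(-11, END)): offset=8
After 8 (seek(+6, CUR)): offset=14
After 9 (tell()): offset=14
After 10 (read(1)): returned 'V', offset=15
After 11 (read(5)): returned 'ISC7', offset=19
After 12 (read(1)): returned '', offset=19

Answer: 8H02HISC78H02H8OVISC7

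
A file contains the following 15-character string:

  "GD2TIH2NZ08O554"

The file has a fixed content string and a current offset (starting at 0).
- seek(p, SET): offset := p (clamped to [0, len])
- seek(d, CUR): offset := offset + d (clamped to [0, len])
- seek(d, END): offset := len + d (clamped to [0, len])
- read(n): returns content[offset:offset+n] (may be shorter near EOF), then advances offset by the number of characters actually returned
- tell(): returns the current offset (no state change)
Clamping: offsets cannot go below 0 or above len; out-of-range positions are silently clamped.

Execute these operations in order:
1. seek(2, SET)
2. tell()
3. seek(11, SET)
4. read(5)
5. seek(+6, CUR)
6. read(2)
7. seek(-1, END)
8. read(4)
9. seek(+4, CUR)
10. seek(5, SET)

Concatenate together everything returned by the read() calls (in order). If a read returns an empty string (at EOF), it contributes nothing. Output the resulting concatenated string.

Answer: O5544

Derivation:
After 1 (seek(2, SET)): offset=2
After 2 (tell()): offset=2
After 3 (seek(11, SET)): offset=11
After 4 (read(5)): returned 'O554', offset=15
After 5 (seek(+6, CUR)): offset=15
After 6 (read(2)): returned '', offset=15
After 7 (seek(-1, END)): offset=14
After 8 (read(4)): returned '4', offset=15
After 9 (seek(+4, CUR)): offset=15
After 10 (seek(5, SET)): offset=5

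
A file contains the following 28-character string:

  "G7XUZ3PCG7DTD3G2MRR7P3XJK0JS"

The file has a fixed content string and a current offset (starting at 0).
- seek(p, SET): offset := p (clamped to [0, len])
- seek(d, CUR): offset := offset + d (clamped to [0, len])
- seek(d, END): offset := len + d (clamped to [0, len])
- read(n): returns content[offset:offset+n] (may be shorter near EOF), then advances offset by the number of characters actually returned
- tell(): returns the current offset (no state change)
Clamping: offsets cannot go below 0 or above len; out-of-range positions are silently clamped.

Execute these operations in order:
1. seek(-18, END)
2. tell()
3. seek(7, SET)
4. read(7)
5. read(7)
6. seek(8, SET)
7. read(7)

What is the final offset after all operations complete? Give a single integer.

Answer: 15

Derivation:
After 1 (seek(-18, END)): offset=10
After 2 (tell()): offset=10
After 3 (seek(7, SET)): offset=7
After 4 (read(7)): returned 'CG7DTD3', offset=14
After 5 (read(7)): returned 'G2MRR7P', offset=21
After 6 (seek(8, SET)): offset=8
After 7 (read(7)): returned 'G7DTD3G', offset=15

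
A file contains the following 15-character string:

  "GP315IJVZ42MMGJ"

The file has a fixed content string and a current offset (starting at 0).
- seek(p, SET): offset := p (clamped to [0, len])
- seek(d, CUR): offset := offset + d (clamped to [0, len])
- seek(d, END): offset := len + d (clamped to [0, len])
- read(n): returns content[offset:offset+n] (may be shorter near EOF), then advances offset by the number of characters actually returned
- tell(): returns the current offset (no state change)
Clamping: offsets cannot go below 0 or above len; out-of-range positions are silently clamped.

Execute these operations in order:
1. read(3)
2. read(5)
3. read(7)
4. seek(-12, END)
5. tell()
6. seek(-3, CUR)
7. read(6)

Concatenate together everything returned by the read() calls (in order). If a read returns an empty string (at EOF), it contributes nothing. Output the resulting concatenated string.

After 1 (read(3)): returned 'GP3', offset=3
After 2 (read(5)): returned '15IJV', offset=8
After 3 (read(7)): returned 'Z42MMGJ', offset=15
After 4 (seek(-12, END)): offset=3
After 5 (tell()): offset=3
After 6 (seek(-3, CUR)): offset=0
After 7 (read(6)): returned 'GP315I', offset=6

Answer: GP315IJVZ42MMGJGP315I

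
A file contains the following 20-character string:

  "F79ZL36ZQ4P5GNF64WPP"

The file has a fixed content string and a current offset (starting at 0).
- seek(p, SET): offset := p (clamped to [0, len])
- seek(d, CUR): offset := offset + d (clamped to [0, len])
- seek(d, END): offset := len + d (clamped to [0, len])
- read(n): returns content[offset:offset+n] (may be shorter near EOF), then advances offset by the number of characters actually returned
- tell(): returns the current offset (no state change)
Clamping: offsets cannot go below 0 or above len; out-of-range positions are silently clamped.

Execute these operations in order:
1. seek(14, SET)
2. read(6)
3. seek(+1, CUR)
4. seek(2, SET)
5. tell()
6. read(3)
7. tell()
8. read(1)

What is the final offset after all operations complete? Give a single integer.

Answer: 6

Derivation:
After 1 (seek(14, SET)): offset=14
After 2 (read(6)): returned 'F64WPP', offset=20
After 3 (seek(+1, CUR)): offset=20
After 4 (seek(2, SET)): offset=2
After 5 (tell()): offset=2
After 6 (read(3)): returned '9ZL', offset=5
After 7 (tell()): offset=5
After 8 (read(1)): returned '3', offset=6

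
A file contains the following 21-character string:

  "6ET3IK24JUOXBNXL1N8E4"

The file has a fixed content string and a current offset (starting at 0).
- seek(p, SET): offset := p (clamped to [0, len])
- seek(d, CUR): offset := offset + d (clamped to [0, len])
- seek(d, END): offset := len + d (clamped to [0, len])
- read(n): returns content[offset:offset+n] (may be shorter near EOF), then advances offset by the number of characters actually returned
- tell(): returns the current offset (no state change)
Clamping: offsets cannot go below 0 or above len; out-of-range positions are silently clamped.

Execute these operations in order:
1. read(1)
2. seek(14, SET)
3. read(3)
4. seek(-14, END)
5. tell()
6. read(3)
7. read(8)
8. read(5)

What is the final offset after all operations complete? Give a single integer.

Answer: 21

Derivation:
After 1 (read(1)): returned '6', offset=1
After 2 (seek(14, SET)): offset=14
After 3 (read(3)): returned 'XL1', offset=17
After 4 (seek(-14, END)): offset=7
After 5 (tell()): offset=7
After 6 (read(3)): returned '4JU', offset=10
After 7 (read(8)): returned 'OXBNXL1N', offset=18
After 8 (read(5)): returned '8E4', offset=21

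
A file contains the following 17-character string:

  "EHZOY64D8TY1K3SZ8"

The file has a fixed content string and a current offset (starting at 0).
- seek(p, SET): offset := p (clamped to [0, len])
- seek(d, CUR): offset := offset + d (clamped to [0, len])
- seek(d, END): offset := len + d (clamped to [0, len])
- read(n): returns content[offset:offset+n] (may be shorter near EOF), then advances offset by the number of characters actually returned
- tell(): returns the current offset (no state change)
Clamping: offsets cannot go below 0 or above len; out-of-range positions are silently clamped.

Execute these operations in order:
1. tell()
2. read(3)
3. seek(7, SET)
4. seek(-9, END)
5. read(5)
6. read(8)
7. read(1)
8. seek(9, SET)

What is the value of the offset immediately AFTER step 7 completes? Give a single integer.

Answer: 17

Derivation:
After 1 (tell()): offset=0
After 2 (read(3)): returned 'EHZ', offset=3
After 3 (seek(7, SET)): offset=7
After 4 (seek(-9, END)): offset=8
After 5 (read(5)): returned '8TY1K', offset=13
After 6 (read(8)): returned '3SZ8', offset=17
After 7 (read(1)): returned '', offset=17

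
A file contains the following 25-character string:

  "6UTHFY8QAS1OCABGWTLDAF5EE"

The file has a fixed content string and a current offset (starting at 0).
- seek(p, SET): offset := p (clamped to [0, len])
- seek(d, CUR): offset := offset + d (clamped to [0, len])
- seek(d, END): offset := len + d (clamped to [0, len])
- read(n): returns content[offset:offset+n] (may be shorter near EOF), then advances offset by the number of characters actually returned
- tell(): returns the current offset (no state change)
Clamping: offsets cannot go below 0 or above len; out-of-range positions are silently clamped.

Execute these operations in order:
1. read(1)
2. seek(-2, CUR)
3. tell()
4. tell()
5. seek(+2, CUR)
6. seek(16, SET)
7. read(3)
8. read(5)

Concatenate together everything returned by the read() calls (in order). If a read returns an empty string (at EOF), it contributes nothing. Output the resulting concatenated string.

Answer: 6WTLDAF5E

Derivation:
After 1 (read(1)): returned '6', offset=1
After 2 (seek(-2, CUR)): offset=0
After 3 (tell()): offset=0
After 4 (tell()): offset=0
After 5 (seek(+2, CUR)): offset=2
After 6 (seek(16, SET)): offset=16
After 7 (read(3)): returned 'WTL', offset=19
After 8 (read(5)): returned 'DAF5E', offset=24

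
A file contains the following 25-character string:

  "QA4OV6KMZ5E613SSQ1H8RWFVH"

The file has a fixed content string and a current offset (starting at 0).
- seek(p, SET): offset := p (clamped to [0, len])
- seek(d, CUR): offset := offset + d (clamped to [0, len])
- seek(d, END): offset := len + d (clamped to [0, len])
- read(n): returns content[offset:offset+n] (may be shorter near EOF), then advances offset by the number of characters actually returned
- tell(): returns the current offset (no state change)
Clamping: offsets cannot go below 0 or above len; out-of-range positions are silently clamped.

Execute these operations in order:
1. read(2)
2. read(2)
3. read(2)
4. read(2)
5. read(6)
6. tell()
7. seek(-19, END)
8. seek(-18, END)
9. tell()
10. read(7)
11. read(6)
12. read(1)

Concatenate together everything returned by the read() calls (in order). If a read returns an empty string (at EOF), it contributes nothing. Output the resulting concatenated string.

Answer: QA4OV6KMZ5E613MZ5E613SSQ1H8R

Derivation:
After 1 (read(2)): returned 'QA', offset=2
After 2 (read(2)): returned '4O', offset=4
After 3 (read(2)): returned 'V6', offset=6
After 4 (read(2)): returned 'KM', offset=8
After 5 (read(6)): returned 'Z5E613', offset=14
After 6 (tell()): offset=14
After 7 (seek(-19, END)): offset=6
After 8 (seek(-18, END)): offset=7
After 9 (tell()): offset=7
After 10 (read(7)): returned 'MZ5E613', offset=14
After 11 (read(6)): returned 'SSQ1H8', offset=20
After 12 (read(1)): returned 'R', offset=21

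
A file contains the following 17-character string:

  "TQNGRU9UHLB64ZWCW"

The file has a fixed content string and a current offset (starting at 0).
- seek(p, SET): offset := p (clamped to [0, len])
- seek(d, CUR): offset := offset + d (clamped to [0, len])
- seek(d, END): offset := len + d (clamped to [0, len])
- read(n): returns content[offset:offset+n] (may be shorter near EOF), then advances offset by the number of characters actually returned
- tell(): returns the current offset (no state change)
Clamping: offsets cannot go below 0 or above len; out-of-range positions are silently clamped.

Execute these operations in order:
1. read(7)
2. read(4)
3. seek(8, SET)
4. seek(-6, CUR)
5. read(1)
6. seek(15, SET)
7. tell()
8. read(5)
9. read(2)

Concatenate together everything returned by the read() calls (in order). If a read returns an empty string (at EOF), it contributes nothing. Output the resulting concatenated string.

After 1 (read(7)): returned 'TQNGRU9', offset=7
After 2 (read(4)): returned 'UHLB', offset=11
After 3 (seek(8, SET)): offset=8
After 4 (seek(-6, CUR)): offset=2
After 5 (read(1)): returned 'N', offset=3
After 6 (seek(15, SET)): offset=15
After 7 (tell()): offset=15
After 8 (read(5)): returned 'CW', offset=17
After 9 (read(2)): returned '', offset=17

Answer: TQNGRU9UHLBNCW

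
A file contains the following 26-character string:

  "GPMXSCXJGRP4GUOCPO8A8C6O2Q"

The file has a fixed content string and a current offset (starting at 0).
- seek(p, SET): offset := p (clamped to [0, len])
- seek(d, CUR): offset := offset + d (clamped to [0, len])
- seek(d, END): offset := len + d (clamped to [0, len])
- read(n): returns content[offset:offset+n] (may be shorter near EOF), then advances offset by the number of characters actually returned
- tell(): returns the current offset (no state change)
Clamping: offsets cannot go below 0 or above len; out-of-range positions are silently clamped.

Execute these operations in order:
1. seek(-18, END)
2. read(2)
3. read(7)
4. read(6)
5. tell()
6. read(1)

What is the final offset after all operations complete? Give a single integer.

After 1 (seek(-18, END)): offset=8
After 2 (read(2)): returned 'GR', offset=10
After 3 (read(7)): returned 'P4GUOCP', offset=17
After 4 (read(6)): returned 'O8A8C6', offset=23
After 5 (tell()): offset=23
After 6 (read(1)): returned 'O', offset=24

Answer: 24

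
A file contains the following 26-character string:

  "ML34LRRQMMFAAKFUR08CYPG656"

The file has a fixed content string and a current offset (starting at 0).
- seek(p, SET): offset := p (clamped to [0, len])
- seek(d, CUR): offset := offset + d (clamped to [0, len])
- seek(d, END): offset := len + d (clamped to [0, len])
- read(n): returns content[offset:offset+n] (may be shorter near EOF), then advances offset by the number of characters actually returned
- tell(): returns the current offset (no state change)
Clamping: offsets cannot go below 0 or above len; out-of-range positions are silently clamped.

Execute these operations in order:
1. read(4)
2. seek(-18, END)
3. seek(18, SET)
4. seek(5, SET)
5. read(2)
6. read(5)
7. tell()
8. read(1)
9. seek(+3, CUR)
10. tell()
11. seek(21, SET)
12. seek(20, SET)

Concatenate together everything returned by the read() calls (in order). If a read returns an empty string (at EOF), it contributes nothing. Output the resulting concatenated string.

Answer: ML34RRQMMFAA

Derivation:
After 1 (read(4)): returned 'ML34', offset=4
After 2 (seek(-18, END)): offset=8
After 3 (seek(18, SET)): offset=18
After 4 (seek(5, SET)): offset=5
After 5 (read(2)): returned 'RR', offset=7
After 6 (read(5)): returned 'QMMFA', offset=12
After 7 (tell()): offset=12
After 8 (read(1)): returned 'A', offset=13
After 9 (seek(+3, CUR)): offset=16
After 10 (tell()): offset=16
After 11 (seek(21, SET)): offset=21
After 12 (seek(20, SET)): offset=20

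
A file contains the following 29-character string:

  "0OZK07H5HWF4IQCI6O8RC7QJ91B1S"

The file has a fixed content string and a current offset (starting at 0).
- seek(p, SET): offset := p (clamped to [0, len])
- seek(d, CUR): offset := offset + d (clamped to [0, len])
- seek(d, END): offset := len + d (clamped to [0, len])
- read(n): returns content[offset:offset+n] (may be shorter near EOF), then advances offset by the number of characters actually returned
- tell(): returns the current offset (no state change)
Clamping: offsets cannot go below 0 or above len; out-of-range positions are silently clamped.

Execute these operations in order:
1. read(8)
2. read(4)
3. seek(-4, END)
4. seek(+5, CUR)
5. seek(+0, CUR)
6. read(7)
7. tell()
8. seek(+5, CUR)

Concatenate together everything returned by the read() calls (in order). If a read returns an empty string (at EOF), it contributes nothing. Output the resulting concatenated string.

After 1 (read(8)): returned '0OZK07H5', offset=8
After 2 (read(4)): returned 'HWF4', offset=12
After 3 (seek(-4, END)): offset=25
After 4 (seek(+5, CUR)): offset=29
After 5 (seek(+0, CUR)): offset=29
After 6 (read(7)): returned '', offset=29
After 7 (tell()): offset=29
After 8 (seek(+5, CUR)): offset=29

Answer: 0OZK07H5HWF4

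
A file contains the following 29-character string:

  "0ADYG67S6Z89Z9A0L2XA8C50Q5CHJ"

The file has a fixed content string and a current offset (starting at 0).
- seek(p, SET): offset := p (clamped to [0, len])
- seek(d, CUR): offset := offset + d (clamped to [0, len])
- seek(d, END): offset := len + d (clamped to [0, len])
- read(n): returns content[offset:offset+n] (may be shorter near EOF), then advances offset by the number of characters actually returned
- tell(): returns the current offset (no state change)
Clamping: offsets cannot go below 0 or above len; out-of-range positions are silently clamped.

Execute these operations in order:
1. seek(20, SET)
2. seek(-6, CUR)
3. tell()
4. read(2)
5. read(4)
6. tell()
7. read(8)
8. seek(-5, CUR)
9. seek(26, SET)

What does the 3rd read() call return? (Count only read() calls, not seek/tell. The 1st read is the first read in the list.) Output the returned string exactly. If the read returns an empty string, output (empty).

Answer: 8C50Q5CH

Derivation:
After 1 (seek(20, SET)): offset=20
After 2 (seek(-6, CUR)): offset=14
After 3 (tell()): offset=14
After 4 (read(2)): returned 'A0', offset=16
After 5 (read(4)): returned 'L2XA', offset=20
After 6 (tell()): offset=20
After 7 (read(8)): returned '8C50Q5CH', offset=28
After 8 (seek(-5, CUR)): offset=23
After 9 (seek(26, SET)): offset=26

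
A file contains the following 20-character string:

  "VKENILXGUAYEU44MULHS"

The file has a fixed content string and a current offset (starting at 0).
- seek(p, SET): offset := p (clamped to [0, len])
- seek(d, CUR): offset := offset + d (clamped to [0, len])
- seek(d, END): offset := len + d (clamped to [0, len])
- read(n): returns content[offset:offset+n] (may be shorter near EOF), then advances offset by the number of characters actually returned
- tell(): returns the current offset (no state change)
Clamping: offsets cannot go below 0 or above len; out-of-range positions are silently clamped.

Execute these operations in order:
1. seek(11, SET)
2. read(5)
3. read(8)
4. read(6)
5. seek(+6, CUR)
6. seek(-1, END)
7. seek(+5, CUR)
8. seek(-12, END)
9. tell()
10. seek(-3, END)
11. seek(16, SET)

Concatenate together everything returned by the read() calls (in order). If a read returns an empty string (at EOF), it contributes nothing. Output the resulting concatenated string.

After 1 (seek(11, SET)): offset=11
After 2 (read(5)): returned 'EU44M', offset=16
After 3 (read(8)): returned 'ULHS', offset=20
After 4 (read(6)): returned '', offset=20
After 5 (seek(+6, CUR)): offset=20
After 6 (seek(-1, END)): offset=19
After 7 (seek(+5, CUR)): offset=20
After 8 (seek(-12, END)): offset=8
After 9 (tell()): offset=8
After 10 (seek(-3, END)): offset=17
After 11 (seek(16, SET)): offset=16

Answer: EU44MULHS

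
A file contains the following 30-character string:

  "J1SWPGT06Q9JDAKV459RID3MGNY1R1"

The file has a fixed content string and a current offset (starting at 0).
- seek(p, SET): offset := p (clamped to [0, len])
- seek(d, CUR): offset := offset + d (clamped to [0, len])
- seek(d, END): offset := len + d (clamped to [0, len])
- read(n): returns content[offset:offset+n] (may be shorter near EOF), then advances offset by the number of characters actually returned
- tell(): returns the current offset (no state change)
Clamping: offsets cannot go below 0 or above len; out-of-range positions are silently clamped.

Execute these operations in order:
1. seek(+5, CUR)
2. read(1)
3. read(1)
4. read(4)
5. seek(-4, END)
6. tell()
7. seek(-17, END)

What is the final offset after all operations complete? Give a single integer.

After 1 (seek(+5, CUR)): offset=5
After 2 (read(1)): returned 'G', offset=6
After 3 (read(1)): returned 'T', offset=7
After 4 (read(4)): returned '06Q9', offset=11
After 5 (seek(-4, END)): offset=26
After 6 (tell()): offset=26
After 7 (seek(-17, END)): offset=13

Answer: 13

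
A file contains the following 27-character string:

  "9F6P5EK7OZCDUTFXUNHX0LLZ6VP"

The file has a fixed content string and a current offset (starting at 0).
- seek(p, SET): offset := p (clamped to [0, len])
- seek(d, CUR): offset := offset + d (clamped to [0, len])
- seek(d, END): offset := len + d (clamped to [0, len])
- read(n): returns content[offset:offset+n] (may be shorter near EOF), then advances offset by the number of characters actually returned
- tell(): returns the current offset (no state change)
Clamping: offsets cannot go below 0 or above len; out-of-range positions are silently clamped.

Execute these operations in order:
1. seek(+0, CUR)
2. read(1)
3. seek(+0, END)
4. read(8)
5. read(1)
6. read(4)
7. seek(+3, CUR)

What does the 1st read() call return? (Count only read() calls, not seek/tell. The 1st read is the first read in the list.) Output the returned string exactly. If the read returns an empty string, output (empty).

Answer: 9

Derivation:
After 1 (seek(+0, CUR)): offset=0
After 2 (read(1)): returned '9', offset=1
After 3 (seek(+0, END)): offset=27
After 4 (read(8)): returned '', offset=27
After 5 (read(1)): returned '', offset=27
After 6 (read(4)): returned '', offset=27
After 7 (seek(+3, CUR)): offset=27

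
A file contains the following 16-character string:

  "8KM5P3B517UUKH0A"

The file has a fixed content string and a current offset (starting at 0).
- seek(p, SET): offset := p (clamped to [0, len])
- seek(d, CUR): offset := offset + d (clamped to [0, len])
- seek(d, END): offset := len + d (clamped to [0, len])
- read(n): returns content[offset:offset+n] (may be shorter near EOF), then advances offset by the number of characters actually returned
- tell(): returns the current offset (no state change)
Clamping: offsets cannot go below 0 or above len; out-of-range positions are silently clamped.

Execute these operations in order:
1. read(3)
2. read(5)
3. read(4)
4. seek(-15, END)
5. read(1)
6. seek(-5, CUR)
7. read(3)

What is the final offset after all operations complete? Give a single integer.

Answer: 3

Derivation:
After 1 (read(3)): returned '8KM', offset=3
After 2 (read(5)): returned '5P3B5', offset=8
After 3 (read(4)): returned '17UU', offset=12
After 4 (seek(-15, END)): offset=1
After 5 (read(1)): returned 'K', offset=2
After 6 (seek(-5, CUR)): offset=0
After 7 (read(3)): returned '8KM', offset=3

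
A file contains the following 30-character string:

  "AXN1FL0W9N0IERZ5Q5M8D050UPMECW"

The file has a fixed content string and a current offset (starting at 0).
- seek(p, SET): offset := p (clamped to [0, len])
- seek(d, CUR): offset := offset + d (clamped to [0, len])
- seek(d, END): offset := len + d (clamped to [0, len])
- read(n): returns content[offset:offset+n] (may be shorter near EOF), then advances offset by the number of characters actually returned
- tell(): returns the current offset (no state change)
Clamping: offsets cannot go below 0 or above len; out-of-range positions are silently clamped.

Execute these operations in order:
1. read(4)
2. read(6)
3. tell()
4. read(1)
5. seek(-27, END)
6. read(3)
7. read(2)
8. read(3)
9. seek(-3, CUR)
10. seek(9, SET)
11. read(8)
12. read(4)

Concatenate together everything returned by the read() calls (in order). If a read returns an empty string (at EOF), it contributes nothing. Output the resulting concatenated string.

After 1 (read(4)): returned 'AXN1', offset=4
After 2 (read(6)): returned 'FL0W9N', offset=10
After 3 (tell()): offset=10
After 4 (read(1)): returned '0', offset=11
After 5 (seek(-27, END)): offset=3
After 6 (read(3)): returned '1FL', offset=6
After 7 (read(2)): returned '0W', offset=8
After 8 (read(3)): returned '9N0', offset=11
After 9 (seek(-3, CUR)): offset=8
After 10 (seek(9, SET)): offset=9
After 11 (read(8)): returned 'N0IERZ5Q', offset=17
After 12 (read(4)): returned '5M8D', offset=21

Answer: AXN1FL0W9N01FL0W9N0N0IERZ5Q5M8D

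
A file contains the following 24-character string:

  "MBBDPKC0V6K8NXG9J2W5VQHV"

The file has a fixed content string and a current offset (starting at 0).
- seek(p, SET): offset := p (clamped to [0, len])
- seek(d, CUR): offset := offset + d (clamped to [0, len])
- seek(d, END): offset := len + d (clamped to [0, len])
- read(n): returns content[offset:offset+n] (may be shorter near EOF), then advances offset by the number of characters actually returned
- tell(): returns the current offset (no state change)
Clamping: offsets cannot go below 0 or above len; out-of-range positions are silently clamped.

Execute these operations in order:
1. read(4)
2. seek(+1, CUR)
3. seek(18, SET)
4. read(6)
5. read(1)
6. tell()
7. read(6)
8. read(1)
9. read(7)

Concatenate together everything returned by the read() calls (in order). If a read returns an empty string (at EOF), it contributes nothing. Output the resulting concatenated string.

Answer: MBBDW5VQHV

Derivation:
After 1 (read(4)): returned 'MBBD', offset=4
After 2 (seek(+1, CUR)): offset=5
After 3 (seek(18, SET)): offset=18
After 4 (read(6)): returned 'W5VQHV', offset=24
After 5 (read(1)): returned '', offset=24
After 6 (tell()): offset=24
After 7 (read(6)): returned '', offset=24
After 8 (read(1)): returned '', offset=24
After 9 (read(7)): returned '', offset=24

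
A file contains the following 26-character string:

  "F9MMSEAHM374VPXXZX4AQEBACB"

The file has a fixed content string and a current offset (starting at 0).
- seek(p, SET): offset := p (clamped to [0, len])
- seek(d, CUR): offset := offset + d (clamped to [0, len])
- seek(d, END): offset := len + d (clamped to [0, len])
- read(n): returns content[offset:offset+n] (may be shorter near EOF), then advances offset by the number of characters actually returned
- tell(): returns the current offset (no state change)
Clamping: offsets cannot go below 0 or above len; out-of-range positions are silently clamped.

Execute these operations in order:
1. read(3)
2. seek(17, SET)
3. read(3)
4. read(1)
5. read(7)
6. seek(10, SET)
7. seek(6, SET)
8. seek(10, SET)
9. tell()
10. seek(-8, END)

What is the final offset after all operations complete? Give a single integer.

Answer: 18

Derivation:
After 1 (read(3)): returned 'F9M', offset=3
After 2 (seek(17, SET)): offset=17
After 3 (read(3)): returned 'X4A', offset=20
After 4 (read(1)): returned 'Q', offset=21
After 5 (read(7)): returned 'EBACB', offset=26
After 6 (seek(10, SET)): offset=10
After 7 (seek(6, SET)): offset=6
After 8 (seek(10, SET)): offset=10
After 9 (tell()): offset=10
After 10 (seek(-8, END)): offset=18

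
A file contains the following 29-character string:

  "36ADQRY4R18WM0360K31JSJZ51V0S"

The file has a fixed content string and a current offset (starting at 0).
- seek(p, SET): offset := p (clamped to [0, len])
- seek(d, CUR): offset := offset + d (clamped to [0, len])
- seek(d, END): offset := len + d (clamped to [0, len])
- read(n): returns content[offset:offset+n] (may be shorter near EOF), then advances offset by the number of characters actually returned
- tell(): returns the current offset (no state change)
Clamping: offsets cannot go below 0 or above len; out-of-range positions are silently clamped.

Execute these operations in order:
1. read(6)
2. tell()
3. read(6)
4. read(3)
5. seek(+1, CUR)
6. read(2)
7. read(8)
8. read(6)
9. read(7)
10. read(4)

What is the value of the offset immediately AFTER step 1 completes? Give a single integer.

Answer: 6

Derivation:
After 1 (read(6)): returned '36ADQR', offset=6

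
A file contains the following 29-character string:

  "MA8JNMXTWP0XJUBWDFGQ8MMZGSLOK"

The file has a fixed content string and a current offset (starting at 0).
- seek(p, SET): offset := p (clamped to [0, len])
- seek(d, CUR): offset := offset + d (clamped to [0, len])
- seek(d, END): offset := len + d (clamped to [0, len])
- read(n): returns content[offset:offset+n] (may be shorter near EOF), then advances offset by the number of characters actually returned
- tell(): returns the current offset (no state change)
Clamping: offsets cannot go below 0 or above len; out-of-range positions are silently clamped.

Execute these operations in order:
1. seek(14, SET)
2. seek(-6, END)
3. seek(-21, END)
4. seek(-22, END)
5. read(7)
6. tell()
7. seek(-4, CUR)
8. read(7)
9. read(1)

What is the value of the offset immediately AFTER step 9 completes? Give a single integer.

After 1 (seek(14, SET)): offset=14
After 2 (seek(-6, END)): offset=23
After 3 (seek(-21, END)): offset=8
After 4 (seek(-22, END)): offset=7
After 5 (read(7)): returned 'TWP0XJU', offset=14
After 6 (tell()): offset=14
After 7 (seek(-4, CUR)): offset=10
After 8 (read(7)): returned '0XJUBWD', offset=17
After 9 (read(1)): returned 'F', offset=18

Answer: 18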